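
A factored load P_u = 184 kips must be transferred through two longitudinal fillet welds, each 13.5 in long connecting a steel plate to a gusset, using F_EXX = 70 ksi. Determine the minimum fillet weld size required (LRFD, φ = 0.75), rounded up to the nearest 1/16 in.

w = 5/16 in

Total weld length L = 27 in.
Required throat t_e = P_u / (φ × 0.6 F_EXX × L) = 184 / (0.75 × 0.6 × 70 × 27) = 0.2163 in.
Required leg w = t_e / 0.707 = 0.306 in → use 5/16 in.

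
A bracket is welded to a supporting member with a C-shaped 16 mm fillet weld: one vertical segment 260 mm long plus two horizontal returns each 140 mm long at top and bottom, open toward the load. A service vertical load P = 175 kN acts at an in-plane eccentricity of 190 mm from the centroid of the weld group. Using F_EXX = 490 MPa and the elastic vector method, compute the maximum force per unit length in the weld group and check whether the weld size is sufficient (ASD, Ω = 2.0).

Total weld length L_w = 540 mm. Treat welds as unit-width lines.
Centroid: x̄ = 2×140×70 / 540 = 36.3 mm from the vertical weld.
Polar moment about centroid: J = I_x + I_y = [260³/12 + 2×140×130²] + [260×36.3² + 2(140³/12 + 140×33.7²)] = 7315000 mm³.
Direct shear f_v = P/L_w = 175×10³ / 540 = 324.1 N/mm (vertical).
Torsion M = P·e = 175×10³ × 190 = 33250000 N·mm.
Critical point at (x, y) = (103.7, 130) from centroid. f_tx = M·y/J = 590.9 N/mm; f_ty = M·x/J = 471.4 N/mm.
Resultant f_max = √[f_tx² + (f_v + f_ty)²] = √[590.9² + (324.1 + 471.4)²] = 991 N/mm.
Capacity per unit length: r_n/Ω = (1/2.0) × 0.6 × 490 × (0.707 × 16) = 1663 N/mm.
991 ≤ 1663 → adequate.

f_max ≈ 991 N/mm; adequate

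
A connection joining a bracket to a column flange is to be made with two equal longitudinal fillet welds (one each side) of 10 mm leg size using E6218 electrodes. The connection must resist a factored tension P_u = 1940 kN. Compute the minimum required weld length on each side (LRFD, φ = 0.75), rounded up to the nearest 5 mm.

L = 495 mm on each side

E62XX → F_EXX = 620 MPa.
Throat t_e = 0.707 × 10 = 7.07 mm.
φr_n = 0.75 × 0.6 × 620 × 7.07 × 10⁻³ = 1.973 kN/mm.
L_req = P_u / φr_n = 1940 / 1.973 = 983.5 mm total.
Per side: 983.5 / 2 = 491.8 mm.
Round up → use L = 495 mm on each side.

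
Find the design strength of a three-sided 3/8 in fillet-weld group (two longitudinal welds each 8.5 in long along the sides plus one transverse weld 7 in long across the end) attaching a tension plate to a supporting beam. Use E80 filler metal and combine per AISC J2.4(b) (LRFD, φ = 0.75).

φR_n ≈ 238 kips

E80XX → F_EXX = 80 ksi.
t_e = 0.707 × 0.375 = 0.2651 in.
R_nwl = 0.6 × 80 × 0.2651 × 17 = 216.3 kips (longitudinal, 2 welds).
R_nwt = 0.6 × 80 × 0.2651 × 7 = 89.08 kips (transverse, base value).
(i) R_nwl + R_nwt = 305.4 kips; (ii) 0.85 R_nwl + 1.5 R_nwt = 317.5 kips.
R_n = max = 317.5 kips [governs: (ii)]; φR_n = 238.1 kips.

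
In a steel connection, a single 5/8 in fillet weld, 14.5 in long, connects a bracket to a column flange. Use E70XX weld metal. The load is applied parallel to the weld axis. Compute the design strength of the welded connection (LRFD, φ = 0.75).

E70XX → F_EXX = 70 ksi.
Effective throat t_e = 0.707 × 0.625 = 0.4419 in.
Total length L = 14.5 in; A_we = 0.4419 × 14.5 = 6.407 in².
F_nw = 0.6 F_EXX = 0.6 × 70 = 42 ksi.
φR_n = 0.75 × 42 × 6.407 = 201.8 kips.

φR_n ≈ 202 kips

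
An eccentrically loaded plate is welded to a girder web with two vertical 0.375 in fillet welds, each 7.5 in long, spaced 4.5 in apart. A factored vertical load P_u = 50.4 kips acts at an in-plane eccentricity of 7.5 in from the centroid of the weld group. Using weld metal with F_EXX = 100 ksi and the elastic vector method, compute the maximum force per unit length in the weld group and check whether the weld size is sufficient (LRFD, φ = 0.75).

Total weld length L_w = 15 in. Treat welds as unit-width lines.
Polar moment about centroid: J = 2[d³/12 + d(b/2)²] = 2[7.5³/12 + 7.5×2.25²] = 146.2 in³.
Direct shear f_v = P/L_w = 50.4 / 15 = 3.36 kip/in (vertical).
Torsion M = P·e = 50.4 × 7.5 = 378 kip·in.
Critical point at (x, y) = (2.25, 3.75) from centroid. f_tx = M·y/J = 9.692 kip/in; f_ty = M·x/J = 5.815 kip/in.
Resultant f_max = √[f_tx² + (f_v + f_ty)²] = √[9.692² + (3.36 + 5.815)²] = 13.35 kip/in.
Capacity per unit length: φr_n = 0.75 × 0.6 × 100 × (0.707 × 0.375) = 11.93 kip/in.
13.35 > 11.93 → NOT adequate.

f_max ≈ 13.3 kip/in; NOT adequate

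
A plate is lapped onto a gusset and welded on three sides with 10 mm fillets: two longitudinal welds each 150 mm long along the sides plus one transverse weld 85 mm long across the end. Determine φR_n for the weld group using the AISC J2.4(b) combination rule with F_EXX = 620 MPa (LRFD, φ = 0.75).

t_e = 0.707 × 10 = 7.07 mm.
R_nwl = 0.6 × 620 × 7.07 × 300 × 10⁻³ = 789 kN (longitudinal, 2 welds).
R_nwt = 0.6 × 620 × 7.07 × 85 × 10⁻³ = 223.6 kN (transverse, base value).
(i) R_nwl + R_nwt = 1013 kN; (ii) 0.85 R_nwl + 1.5 R_nwt = 1006 kN.
R_n = max = 1013 kN [governs: (i)]; φR_n = 759.4 kN.

φR_n ≈ 759 kN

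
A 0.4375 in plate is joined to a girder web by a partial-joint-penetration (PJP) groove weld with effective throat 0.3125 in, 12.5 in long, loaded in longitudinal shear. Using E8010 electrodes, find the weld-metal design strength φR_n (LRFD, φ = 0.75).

φR_n ≈ 141 kip

E80XX → F_EXX = 80 ksi.
Effective throat (given) t_e = 0.3125 in.
A_we = 0.3125 × 12.5 = 3.906 in².
F_nw = 0.6 F_EXX = 48 ksi.
φR_n = 0.75 × 48 × 3.906 = 140.6 kip.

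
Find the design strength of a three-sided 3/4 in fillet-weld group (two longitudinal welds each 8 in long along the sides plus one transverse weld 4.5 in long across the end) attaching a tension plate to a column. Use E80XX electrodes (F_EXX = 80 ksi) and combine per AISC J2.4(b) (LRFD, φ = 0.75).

φR_n ≈ 391 kips

t_e = 0.707 × 0.75 = 0.5302 in.
R_nwl = 0.6 × 80 × 0.5302 × 16 = 407.2 kips (longitudinal, 2 welds).
R_nwt = 0.6 × 80 × 0.5302 × 4.5 = 114.5 kips (transverse, base value).
(i) R_nwl + R_nwt = 521.8 kips; (ii) 0.85 R_nwl + 1.5 R_nwt = 517.9 kips.
R_n = max = 521.8 kips [governs: (i)]; φR_n = 391.3 kips.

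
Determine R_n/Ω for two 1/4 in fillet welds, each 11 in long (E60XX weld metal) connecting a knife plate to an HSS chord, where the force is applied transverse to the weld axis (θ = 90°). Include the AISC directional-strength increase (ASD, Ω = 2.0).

R_n/Ω ≈ 105 kips

E60XX → F_EXX = 60 ksi.
t_e = 0.707 × 0.25 = 0.1767 in; A_we = 0.1767 × 22 = 3.888 in².
Directional factor: 1.0 + 0.5 sin^1.5(90°) = 1.5.
F_nw = 0.6 × 60 × 1.5 = 54 ksi.
R_n/Ω = (54 × 3.888) / 2.0 = 105 kips.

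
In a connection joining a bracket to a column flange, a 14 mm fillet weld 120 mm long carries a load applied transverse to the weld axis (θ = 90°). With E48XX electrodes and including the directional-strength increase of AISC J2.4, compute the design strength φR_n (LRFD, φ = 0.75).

E48XX → F_EXX = 480 MPa.
t_e = 0.707 × 14 = 9.898 mm; A_we = 9.898 × 120 = 1188 mm².
Directional factor: 1.0 + 0.5 sin^1.5(90°) = 1.5.
F_nw = 0.6 × 480 × 1.5 = 432 MPa.
φR_n = 0.75 × 432 × 1188 × 10⁻³ = 384.8 kN.

φR_n ≈ 385 kN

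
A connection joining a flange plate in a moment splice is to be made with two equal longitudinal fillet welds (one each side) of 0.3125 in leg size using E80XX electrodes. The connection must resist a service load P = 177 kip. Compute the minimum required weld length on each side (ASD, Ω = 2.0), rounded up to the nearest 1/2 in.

E80XX → F_EXX = 80 ksi.
Throat t_e = 0.707 × 0.3125 = 0.2209 in.
r_n/Ω = (0.6 × 80 × 0.2209) / 2.0 = 5.302 kip/in.
L_req = P / (r_n/Ω) = 177 / 5.302 = 33.38 in total.
Per side: 33.38 / 2 = 16.69 in.
Round up → use L = 17 in on each side.

L = 17 in on each side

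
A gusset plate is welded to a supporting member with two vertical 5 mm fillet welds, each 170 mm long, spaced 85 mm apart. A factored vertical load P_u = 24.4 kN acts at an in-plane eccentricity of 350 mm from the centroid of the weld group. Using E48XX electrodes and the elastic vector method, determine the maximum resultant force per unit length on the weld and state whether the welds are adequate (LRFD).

E48XX → F_EXX = 480 MPa.
Total weld length L_w = 340 mm. Treat welds as unit-width lines.
Polar moment about centroid: J = 2[d³/12 + d(b/2)²] = 2[170³/12 + 170×42.5²] = 1433000 mm³.
Direct shear f_v = P/L_w = 24.4×10³ / 340 = 71.76 N/mm (vertical).
Torsion M = P·e = 24.4×10³ × 350 = 8540000 N·mm.
Critical point at (x, y) = (42.5, 85) from centroid. f_tx = M·y/J = 506.6 N/mm; f_ty = M·x/J = 253.3 N/mm.
Resultant f_max = √[f_tx² + (f_v + f_ty)²] = √[506.6² + (71.76 + 253.3)²] = 601.9 N/mm.
Capacity per unit length: φr_n = 0.75 × 0.6 × 480 × (0.707 × 5) = 763.6 N/mm.
601.9 ≤ 763.6 → adequate.

f_max ≈ 602 N/mm; adequate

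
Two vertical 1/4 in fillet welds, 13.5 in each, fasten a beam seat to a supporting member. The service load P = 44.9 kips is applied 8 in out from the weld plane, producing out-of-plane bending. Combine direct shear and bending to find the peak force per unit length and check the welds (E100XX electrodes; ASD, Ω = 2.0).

E100XX → F_EXX = 100 ksi.
L_w = 2 × 13.5 = 27 in; section modulus (unit throat) S = 2 × L²/6 = 60.75 in².
Direct shear f_v = P/L_w = 44.9/27 = 1.663 kip/in.
Moment M = P × e = 44.9 × 8 = 359.2 kip·in; bending f_b = M/S = 5.913 kip/in.
f_max = √(f_v² + f_b²) = √(1.663² + 5.913²) = 6.142 kip/in.
r_n/Ω = (1/2.0) × 0.6 × 100 × (0.707 × 0.25) = 5.302 kip/in → NOT adequate.

f_max ≈ 6.14 kip/in; NOT adequate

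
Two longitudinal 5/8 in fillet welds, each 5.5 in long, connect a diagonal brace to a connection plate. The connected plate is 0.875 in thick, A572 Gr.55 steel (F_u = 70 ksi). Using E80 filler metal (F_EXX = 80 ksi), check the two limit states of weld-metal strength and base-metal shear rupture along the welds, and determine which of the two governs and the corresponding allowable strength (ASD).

t_e = 0.707 × 0.625 = 0.4419 in; L = 11 in.
Weld metal: R_n/Ω = (1/2.0) × 0.6 × 80 × 0.4419 × 11 = 116.7 kips.
Base metal (shear rupture): R_n/Ω = (1/2.0) × 0.6 × 70 × 0.875 × 11 = 202.1 kips.
Governing: weld metal.

R_n/Ω ≈ 117 kips (weld metal governs)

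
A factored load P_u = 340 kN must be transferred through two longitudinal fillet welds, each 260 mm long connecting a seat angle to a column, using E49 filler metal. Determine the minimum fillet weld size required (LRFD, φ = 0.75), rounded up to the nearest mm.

E49XX → F_EXX = 490 MPa.
Total weld length L = 520 mm.
Required throat t_e = P_u / (φ × 0.6 F_EXX × L) = 340 / (0.75 × 0.6 × 490 × 520 × 10⁻³) = 2.965 mm.
Required leg w = t_e / 0.707 = 4.194 mm → use 5 mm.

w = 5 mm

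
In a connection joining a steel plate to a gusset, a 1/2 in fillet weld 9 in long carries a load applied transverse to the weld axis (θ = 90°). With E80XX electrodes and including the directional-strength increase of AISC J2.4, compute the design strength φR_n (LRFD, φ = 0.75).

E80XX → F_EXX = 80 ksi.
t_e = 0.707 × 0.5 = 0.3535 in; A_we = 0.3535 × 9 = 3.181 in².
Directional factor: 1.0 + 0.5 sin^1.5(90°) = 1.5.
F_nw = 0.6 × 80 × 1.5 = 72 ksi.
φR_n = 0.75 × 72 × 3.181 = 171.8 kip.

φR_n ≈ 172 kip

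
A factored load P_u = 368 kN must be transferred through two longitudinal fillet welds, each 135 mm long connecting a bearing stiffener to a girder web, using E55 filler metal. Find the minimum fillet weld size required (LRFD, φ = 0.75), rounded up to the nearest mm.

w = 8 mm

E55XX → F_EXX = 550 MPa.
Total weld length L = 270 mm.
Required throat t_e = P_u / (φ × 0.6 F_EXX × L) = 368 / (0.75 × 0.6 × 550 × 270 × 10⁻³) = 5.507 mm.
Required leg w = t_e / 0.707 = 7.789 mm → use 8 mm.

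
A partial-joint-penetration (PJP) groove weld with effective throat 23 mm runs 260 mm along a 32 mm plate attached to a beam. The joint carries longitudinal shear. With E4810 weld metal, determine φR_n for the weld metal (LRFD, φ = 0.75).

E48XX → F_EXX = 480 MPa.
Effective throat (given) t_e = 23 mm.
A_we = 23 × 260 = 5980 mm².
F_nw = 0.6 F_EXX = 288 MPa.
φR_n = 0.75 × 288 × 5980 × 10⁻³ = 1292 kN.

φR_n ≈ 1290 kN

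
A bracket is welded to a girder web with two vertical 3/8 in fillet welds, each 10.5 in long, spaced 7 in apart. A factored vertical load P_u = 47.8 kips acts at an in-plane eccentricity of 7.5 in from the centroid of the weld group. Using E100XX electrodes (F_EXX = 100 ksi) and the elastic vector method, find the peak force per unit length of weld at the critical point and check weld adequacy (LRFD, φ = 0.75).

f_max ≈ 6.57 kip/in; adequate

Total weld length L_w = 21 in. Treat welds as unit-width lines.
Polar moment about centroid: J = 2[d³/12 + d(b/2)²] = 2[10.5³/12 + 10.5×3.5²] = 450.2 in³.
Direct shear f_v = P/L_w = 47.8 / 21 = 2.276 kip/in (vertical).
Torsion M = P·e = 47.8 × 7.5 = 358.5 kip·in.
Critical point at (x, y) = (3.5, 5.25) from centroid. f_tx = M·y/J = 4.181 kip/in; f_ty = M·x/J = 2.787 kip/in.
Resultant f_max = √[f_tx² + (f_v + f_ty)²] = √[4.181² + (2.276 + 2.787)²] = 6.566 kip/in.
Capacity per unit length: φr_n = 0.75 × 0.6 × 100 × (0.707 × 0.375) = 11.93 kip/in.
6.566 ≤ 11.93 → adequate.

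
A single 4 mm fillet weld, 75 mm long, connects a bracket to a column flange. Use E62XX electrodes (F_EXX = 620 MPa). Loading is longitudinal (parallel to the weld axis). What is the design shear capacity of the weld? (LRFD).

Effective throat t_e = 0.707 × 4 = 2.828 mm.
Total length L = 75 mm; A_we = 2.828 × 75 = 212.1 mm².
F_nw = 0.6 F_EXX = 0.6 × 620 = 372 MPa.
φR_n = 0.75 × 372 × 212.1 × 10⁻³ = 59.18 kN.

φR_n ≈ 59.2 kN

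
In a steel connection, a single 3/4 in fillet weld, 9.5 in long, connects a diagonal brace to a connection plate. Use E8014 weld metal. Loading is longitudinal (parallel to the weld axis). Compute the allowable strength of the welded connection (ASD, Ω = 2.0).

R_n/Ω ≈ 121 kip

E80XX → F_EXX = 80 ksi.
Effective throat t_e = 0.707 × 0.75 = 0.5302 in.
Total length L = 9.5 in; A_we = 0.5302 × 9.5 = 5.037 in².
F_nw = 0.6 F_EXX = 0.6 × 80 = 48 ksi.
R_n = 48 × 5.037 = 241.8 kip; R_n/Ω = 241.8/2.0 = 120.9 kip.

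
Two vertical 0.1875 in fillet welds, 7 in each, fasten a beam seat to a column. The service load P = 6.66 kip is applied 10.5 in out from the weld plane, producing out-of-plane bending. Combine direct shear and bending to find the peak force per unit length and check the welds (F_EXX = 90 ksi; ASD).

L_w = 2 × 7 = 14 in; section modulus (unit throat) S = 2 × L²/6 = 16.33 in².
Direct shear f_v = P/L_w = 6.66/14 = 0.4757 kip/in.
Moment M = P × e = 6.66 × 10.5 = 69.93 kip·in; bending f_b = M/S = 4.281 kip/in.
f_max = √(f_v² + f_b²) = √(0.4757² + 4.281²) = 4.308 kip/in.
r_n/Ω = (1/2.0) × 0.6 × 90 × (0.707 × 0.1875) = 3.579 kip/in → NOT adequate.

f_max ≈ 4.31 kip/in; NOT adequate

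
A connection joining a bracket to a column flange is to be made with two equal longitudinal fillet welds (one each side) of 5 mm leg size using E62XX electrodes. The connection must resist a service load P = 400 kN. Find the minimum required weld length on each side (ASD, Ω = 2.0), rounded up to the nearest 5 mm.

L = 305 mm on each side

E62XX → F_EXX = 620 MPa.
Throat t_e = 0.707 × 5 = 3.535 mm.
r_n/Ω = (0.6 × 620 × 3.535) / 2.0 = 657.5 N/mm = 0.6575 kN/mm.
L_req = P / (r_n/Ω) = 400 / 0.6575 = 608.4 mm total.
Per side: 608.4 / 2 = 304.2 mm.
Round up → use L = 305 mm on each side.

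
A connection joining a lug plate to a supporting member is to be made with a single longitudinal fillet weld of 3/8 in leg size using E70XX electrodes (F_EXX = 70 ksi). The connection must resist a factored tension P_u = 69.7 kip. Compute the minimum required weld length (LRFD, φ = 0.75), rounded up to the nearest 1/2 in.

L = 8.5 in

Throat t_e = 0.707 × 0.375 = 0.2651 in.
φr_n = 0.75 × 0.6 × 70 × 0.2651 = 8.351 kip/in.
L_req = P_u / φr_n = 69.7 / 8.351 = 8.346 in total.
Round up → use L = 8.5 in.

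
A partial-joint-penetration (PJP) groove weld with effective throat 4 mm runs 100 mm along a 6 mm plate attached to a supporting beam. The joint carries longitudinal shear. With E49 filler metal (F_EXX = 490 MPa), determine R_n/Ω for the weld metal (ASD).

Effective throat (given) t_e = 4 mm.
A_we = 4 × 100 = 400 mm².
F_nw = 0.6 F_EXX = 294 MPa.
R_n/Ω = (294 × 400) / 2.0 × 10⁻³ = 58.8 kN.

R_n/Ω ≈ 58.8 kN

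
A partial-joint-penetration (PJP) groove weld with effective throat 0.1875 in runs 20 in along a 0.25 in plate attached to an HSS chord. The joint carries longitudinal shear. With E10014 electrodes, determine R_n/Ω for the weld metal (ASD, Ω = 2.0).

R_n/Ω ≈ 112 kip

E100XX → F_EXX = 100 ksi.
Effective throat (given) t_e = 0.1875 in.
A_we = 0.1875 × 20 = 3.75 in².
F_nw = 0.6 F_EXX = 60 ksi.
R_n/Ω = (60 × 3.75) / 2.0 = 112.5 kip.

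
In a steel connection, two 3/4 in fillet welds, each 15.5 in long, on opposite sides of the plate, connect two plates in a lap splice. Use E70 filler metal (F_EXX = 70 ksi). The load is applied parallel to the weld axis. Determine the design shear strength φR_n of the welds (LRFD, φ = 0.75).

Effective throat t_e = 0.707 × 0.75 = 0.5302 in.
Total length L = 31 in; A_we = 0.5302 × 31 = 16.44 in².
F_nw = 0.6 F_EXX = 0.6 × 70 = 42 ksi.
φR_n = 0.75 × 42 × 16.44 = 517.8 kip.

φR_n ≈ 518 kip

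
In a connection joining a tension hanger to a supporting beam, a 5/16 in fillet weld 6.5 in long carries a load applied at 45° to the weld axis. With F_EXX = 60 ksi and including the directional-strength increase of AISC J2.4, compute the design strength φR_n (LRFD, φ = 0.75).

t_e = 0.707 × 0.3125 = 0.2209 in; A_we = 0.2209 × 6.5 = 1.436 in².
Directional factor: 1.0 + 0.5 sin^1.5(45°) = 1.297.
F_nw = 0.6 × 60 × 1.297 = 46.7 ksi.
φR_n = 0.75 × 46.7 × 1.436 = 50.3 kip.

φR_n ≈ 50.3 kip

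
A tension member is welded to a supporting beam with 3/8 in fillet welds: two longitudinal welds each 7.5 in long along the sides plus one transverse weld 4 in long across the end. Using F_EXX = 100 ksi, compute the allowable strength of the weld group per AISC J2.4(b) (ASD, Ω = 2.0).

R_n/Ω ≈ 151 kips

t_e = 0.707 × 0.375 = 0.2651 in.
R_nwl = 0.6 × 100 × 0.2651 × 15 = 238.6 kips (longitudinal, 2 welds).
R_nwt = 0.6 × 100 × 0.2651 × 4 = 63.63 kips (transverse, base value).
(i) R_nwl + R_nwt = 302.2 kips; (ii) 0.85 R_nwl + 1.5 R_nwt = 298.3 kips.
R_n = max = 302.2 kips [governs: (i)]; R_n/Ω = 151.1 kips.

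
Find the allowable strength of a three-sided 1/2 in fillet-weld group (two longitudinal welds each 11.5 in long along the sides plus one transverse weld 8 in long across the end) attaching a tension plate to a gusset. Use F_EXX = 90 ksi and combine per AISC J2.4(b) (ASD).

t_e = 0.707 × 0.5 = 0.3535 in.
R_nwl = 0.6 × 90 × 0.3535 × 23 = 439 kips (longitudinal, 2 welds).
R_nwt = 0.6 × 90 × 0.3535 × 8 = 152.7 kips (transverse, base value).
(i) R_nwl + R_nwt = 591.8 kips; (ii) 0.85 R_nwl + 1.5 R_nwt = 602.3 kips.
R_n = max = 602.3 kips [governs: (ii)]; R_n/Ω = 301.1 kips.

R_n/Ω ≈ 301 kips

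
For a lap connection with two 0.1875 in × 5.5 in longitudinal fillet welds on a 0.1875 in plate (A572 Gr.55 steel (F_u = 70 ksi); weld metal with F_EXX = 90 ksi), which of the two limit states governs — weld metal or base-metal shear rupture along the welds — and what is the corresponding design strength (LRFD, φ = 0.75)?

φR_n ≈ 59.1 kips (weld metal governs)

t_e = 0.707 × 0.1875 = 0.1326 in; L = 11 in.
Weld metal: φR_n = 0.75 × 0.6 × 90 × 0.1326 × 11 = 59.06 kips.
Base metal (shear rupture): φR_n = 0.75 × 0.6 × 70 × 0.1875 × 11 = 64.97 kips.
Governing: weld metal.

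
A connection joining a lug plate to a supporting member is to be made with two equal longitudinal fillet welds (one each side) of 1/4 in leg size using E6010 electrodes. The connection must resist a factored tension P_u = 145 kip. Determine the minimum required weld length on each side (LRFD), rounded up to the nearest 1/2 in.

L = 15.5 in on each side

E60XX → F_EXX = 60 ksi.
Throat t_e = 0.707 × 0.25 = 0.1767 in.
φr_n = 0.75 × 0.6 × 60 × 0.1767 = 4.772 kip/in.
L_req = P_u / φr_n = 145 / 4.772 = 30.38 in total.
Per side: 30.38 / 2 = 15.19 in.
Round up → use L = 15.5 in on each side.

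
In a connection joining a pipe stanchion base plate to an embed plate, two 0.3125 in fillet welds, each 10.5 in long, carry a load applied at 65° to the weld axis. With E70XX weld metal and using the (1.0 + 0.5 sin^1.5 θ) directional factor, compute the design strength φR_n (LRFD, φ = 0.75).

E70XX → F_EXX = 70 ksi.
t_e = 0.707 × 0.3125 = 0.2209 in; A_we = 0.2209 × 21 = 4.64 in².
Directional factor: 1.0 + 0.5 sin^1.5(65°) = 1.431.
F_nw = 0.6 × 70 × 1.431 = 60.12 ksi.
φR_n = 0.75 × 60.12 × 4.64 = 209.2 kip.

φR_n ≈ 209 kip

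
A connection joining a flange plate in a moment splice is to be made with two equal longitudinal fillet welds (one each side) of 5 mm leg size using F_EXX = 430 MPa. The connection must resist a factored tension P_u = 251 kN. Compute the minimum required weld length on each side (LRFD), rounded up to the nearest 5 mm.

L = 185 mm on each side

Throat t_e = 0.707 × 5 = 3.535 mm.
φr_n = 0.75 × 0.6 × 430 × 3.535 × 10⁻³ = 0.684 kN/mm.
L_req = P_u / φr_n = 251 / 0.684 = 366.9 mm total.
Per side: 366.9 / 2 = 183.5 mm.
Round up → use L = 185 mm on each side.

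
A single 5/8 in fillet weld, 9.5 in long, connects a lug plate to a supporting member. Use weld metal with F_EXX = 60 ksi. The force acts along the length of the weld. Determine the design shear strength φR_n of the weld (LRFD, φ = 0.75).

φR_n ≈ 113 kips

Effective throat t_e = 0.707 × 0.625 = 0.4419 in.
Total length L = 9.5 in; A_we = 0.4419 × 9.5 = 4.198 in².
F_nw = 0.6 F_EXX = 0.6 × 60 = 36 ksi.
φR_n = 0.75 × 36 × 4.198 = 113.3 kips.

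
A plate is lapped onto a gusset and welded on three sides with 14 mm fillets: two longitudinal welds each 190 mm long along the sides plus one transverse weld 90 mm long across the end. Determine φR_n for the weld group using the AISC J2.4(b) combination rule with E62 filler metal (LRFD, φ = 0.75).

E62XX → F_EXX = 620 MPa.
t_e = 0.707 × 14 = 9.898 mm.
R_nwl = 0.6 × 620 × 9.898 × 380 × 10⁻³ = 1399 kN (longitudinal, 2 welds).
R_nwt = 0.6 × 620 × 9.898 × 90 × 10⁻³ = 331.4 kN (transverse, base value).
(i) R_nwl + R_nwt = 1731 kN; (ii) 0.85 R_nwl + 1.5 R_nwt = 1686 kN.
R_n = max = 1731 kN [governs: (i)]; φR_n = 1298 kN.

φR_n ≈ 1300 kN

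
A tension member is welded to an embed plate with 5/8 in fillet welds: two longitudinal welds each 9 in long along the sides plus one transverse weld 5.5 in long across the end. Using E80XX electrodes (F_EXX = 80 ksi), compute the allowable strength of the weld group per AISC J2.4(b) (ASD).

R_n/Ω ≈ 250 kips

t_e = 0.707 × 0.625 = 0.4419 in.
R_nwl = 0.6 × 80 × 0.4419 × 18 = 381.8 kips (longitudinal, 2 welds).
R_nwt = 0.6 × 80 × 0.4419 × 5.5 = 116.7 kips (transverse, base value).
(i) R_nwl + R_nwt = 498.4 kips; (ii) 0.85 R_nwl + 1.5 R_nwt = 499.5 kips.
R_n = max = 499.5 kips [governs: (ii)]; R_n/Ω = 249.7 kips.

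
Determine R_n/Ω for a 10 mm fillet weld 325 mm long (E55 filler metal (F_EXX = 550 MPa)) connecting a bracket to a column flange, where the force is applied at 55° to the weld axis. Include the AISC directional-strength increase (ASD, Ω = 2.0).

R_n/Ω ≈ 520 kN

t_e = 0.707 × 10 = 7.07 mm; A_we = 7.07 × 325 = 2298 mm².
Directional factor: 1.0 + 0.5 sin^1.5(55°) = 1.371.
F_nw = 0.6 × 550 × 1.371 = 452.3 MPa.
R_n/Ω = (452.3 × 2298) / 2.0 × 10⁻³ = 519.7 kN.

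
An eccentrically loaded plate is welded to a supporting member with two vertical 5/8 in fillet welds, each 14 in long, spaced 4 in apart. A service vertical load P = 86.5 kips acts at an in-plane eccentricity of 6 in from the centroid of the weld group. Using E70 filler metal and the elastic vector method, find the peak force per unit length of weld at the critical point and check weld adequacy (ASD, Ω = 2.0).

f_max ≈ 8.05 kip/in; adequate

E70XX → F_EXX = 70 ksi.
Total weld length L_w = 28 in. Treat welds as unit-width lines.
Polar moment about centroid: J = 2[d³/12 + d(b/2)²] = 2[14³/12 + 14×2²] = 569.3 in³.
Direct shear f_v = P/L_w = 86.5 / 28 = 3.089 kip/in (vertical).
Torsion M = P·e = 86.5 × 6 = 519 kip·in.
Critical point at (x, y) = (2, 7) from centroid. f_tx = M·y/J = 6.381 kip/in; f_ty = M·x/J = 1.823 kip/in.
Resultant f_max = √[f_tx² + (f_v + f_ty)²] = √[6.381² + (3.089 + 1.823)²] = 8.053 kip/in.
Capacity per unit length: r_n/Ω = (1/2.0) × 0.6 × 70 × (0.707 × 0.625) = 9.279 kip/in.
8.053 ≤ 9.279 → adequate.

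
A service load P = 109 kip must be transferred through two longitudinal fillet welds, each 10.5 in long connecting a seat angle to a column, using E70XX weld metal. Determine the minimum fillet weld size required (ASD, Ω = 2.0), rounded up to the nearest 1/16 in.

E70XX → F_EXX = 70 ksi.
Total weld length L = 21 in.
Required throat t_e = P × Ω / (0.6 F_EXX × L) = 109 × 2.0 / (0.6 × 70 × 21) = 0.2472 in.
Required leg w = t_e / 0.707 = 0.3496 in → use 3/8 in.

w = 3/8 in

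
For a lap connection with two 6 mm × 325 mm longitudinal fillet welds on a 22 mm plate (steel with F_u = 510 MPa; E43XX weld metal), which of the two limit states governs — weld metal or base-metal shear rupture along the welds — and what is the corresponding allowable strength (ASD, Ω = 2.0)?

R_n/Ω ≈ 356 kN (weld metal governs)

E43XX → F_EXX = 430 MPa.
t_e = 0.707 × 6 = 4.242 mm; L = 650 mm.
Weld metal: R_n/Ω = (1/2.0) × 0.6 × 430 × 4.242 × 650 × 10⁻³ = 355.7 kN.
Base metal (shear rupture): R_n/Ω = (1/2.0) × 0.6 × 510 × 22 × 650 × 10⁻³ = 2188 kN.
Governing: weld metal.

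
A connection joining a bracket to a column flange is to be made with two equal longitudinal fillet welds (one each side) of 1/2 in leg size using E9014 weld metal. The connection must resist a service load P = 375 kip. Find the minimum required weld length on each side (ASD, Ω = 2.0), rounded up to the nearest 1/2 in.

E90XX → F_EXX = 90 ksi.
Throat t_e = 0.707 × 0.5 = 0.3535 in.
r_n/Ω = (0.6 × 90 × 0.3535) / 2.0 = 9.544 kip/in.
L_req = P / (r_n/Ω) = 375 / 9.544 = 39.29 in total.
Per side: 39.29 / 2 = 19.64 in.
Round up → use L = 20 in on each side.

L = 20 in on each side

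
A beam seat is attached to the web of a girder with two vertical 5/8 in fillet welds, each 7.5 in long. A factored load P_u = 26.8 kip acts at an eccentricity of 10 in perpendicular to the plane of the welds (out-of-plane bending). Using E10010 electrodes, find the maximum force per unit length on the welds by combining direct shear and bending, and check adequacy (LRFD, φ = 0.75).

E100XX → F_EXX = 100 ksi.
L_w = 2 × 7.5 = 15 in; section modulus (unit throat) S = 2 × L²/6 = 18.75 in².
Direct shear f_v = P/L_w = 26.8/15 = 1.787 kip/in.
Moment M = P × e = 26.8 × 10 = 268 kip·in; bending f_b = M/S = 14.29 kip/in.
f_max = √(f_v² + f_b²) = √(1.787² + 14.29²) = 14.4 kip/in.
φr_n = 0.75 × 0.6 × 100 × (0.707 × 0.625) = 19.88 kip/in → adequate.

f_max ≈ 14.4 kip/in; adequate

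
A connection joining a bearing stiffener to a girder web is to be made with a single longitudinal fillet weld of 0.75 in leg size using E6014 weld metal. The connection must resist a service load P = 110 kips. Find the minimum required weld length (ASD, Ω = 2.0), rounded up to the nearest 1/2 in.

E60XX → F_EXX = 60 ksi.
Throat t_e = 0.707 × 0.75 = 0.5302 in.
r_n/Ω = (0.6 × 60 × 0.5302) / 2.0 = 9.544 kip/in.
L_req = P / (r_n/Ω) = 110 / 9.544 = 11.52 in total.
Round up → use L = 12 in.

L = 12 in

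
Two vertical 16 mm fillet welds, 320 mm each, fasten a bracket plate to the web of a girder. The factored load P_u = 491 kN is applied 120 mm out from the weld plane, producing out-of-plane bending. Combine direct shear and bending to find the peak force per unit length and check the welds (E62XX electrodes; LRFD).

E62XX → F_EXX = 620 MPa.
L_w = 2 × 320 = 640 mm; section modulus (unit throat) S = 2 × L²/6 = 34130 mm².
Direct shear f_v = P/L_w = 491×10³/640 = 767.2 N/mm.
Moment M = P × e = 491×10³ × 120 = 58920000 N·mm; bending f_b = M/S = 1726 N/mm.
f_max = √(f_v² + f_b²) = √(767.2² + 1726²) = 1889 N/mm.
φr_n = 0.75 × 0.6 × 620 × (0.707 × 16) = 3156 N/mm → adequate.

f_max ≈ 1890 N/mm; adequate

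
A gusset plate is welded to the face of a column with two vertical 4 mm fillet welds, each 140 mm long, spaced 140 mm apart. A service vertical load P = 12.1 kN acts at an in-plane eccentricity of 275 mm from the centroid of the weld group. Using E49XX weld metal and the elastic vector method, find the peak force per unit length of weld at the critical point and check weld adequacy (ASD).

E49XX → F_EXX = 490 MPa.
Total weld length L_w = 280 mm. Treat welds as unit-width lines.
Polar moment about centroid: J = 2[d³/12 + d(b/2)²] = 2[140³/12 + 140×70²] = 1829000 mm³.
Direct shear f_v = P/L_w = 12.1×10³ / 280 = 43.21 N/mm (vertical).
Torsion M = P·e = 12.1×10³ × 275 = 3327500 N·mm.
Critical point at (x, y) = (70, 70) from centroid. f_tx = M·y/J = 127.3 N/mm; f_ty = M·x/J = 127.3 N/mm.
Resultant f_max = √[f_tx² + (f_v + f_ty)²] = √[127.3² + (43.21 + 127.3)²] = 212.8 N/mm.
Capacity per unit length: r_n/Ω = (1/2.0) × 0.6 × 490 × (0.707 × 4) = 415.7 N/mm.
212.8 ≤ 415.7 → adequate.

f_max ≈ 213 N/mm; adequate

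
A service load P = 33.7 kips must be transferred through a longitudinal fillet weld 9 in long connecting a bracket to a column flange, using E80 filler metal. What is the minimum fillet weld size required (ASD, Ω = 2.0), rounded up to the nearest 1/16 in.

w = 1/4 in

E80XX → F_EXX = 80 ksi.
Total weld length L = 9 in.
Required throat t_e = P × Ω / (0.6 F_EXX × L) = 33.7 × 2.0 / (0.6 × 80 × 9) = 0.156 in.
Required leg w = t_e / 0.707 = 0.2207 in → use 1/4 in.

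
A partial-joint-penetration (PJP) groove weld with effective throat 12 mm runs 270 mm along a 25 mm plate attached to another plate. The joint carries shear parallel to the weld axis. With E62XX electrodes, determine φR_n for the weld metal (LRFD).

E62XX → F_EXX = 620 MPa.
Effective throat (given) t_e = 12 mm.
A_we = 12 × 270 = 3240 mm².
F_nw = 0.6 F_EXX = 372 MPa.
φR_n = 0.75 × 372 × 3240 × 10⁻³ = 904 kN.

φR_n ≈ 904 kN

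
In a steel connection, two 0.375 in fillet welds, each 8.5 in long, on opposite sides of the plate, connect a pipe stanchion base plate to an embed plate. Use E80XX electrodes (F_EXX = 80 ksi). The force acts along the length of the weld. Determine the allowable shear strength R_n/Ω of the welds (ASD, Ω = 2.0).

R_n/Ω ≈ 108 kip

Effective throat t_e = 0.707 × 0.375 = 0.2651 in.
Total length L = 17 in; A_we = 0.2651 × 17 = 4.507 in².
F_nw = 0.6 F_EXX = 0.6 × 80 = 48 ksi.
R_n = 48 × 4.507 = 216.3 kip; R_n/Ω = 216.3/2.0 = 108.2 kip.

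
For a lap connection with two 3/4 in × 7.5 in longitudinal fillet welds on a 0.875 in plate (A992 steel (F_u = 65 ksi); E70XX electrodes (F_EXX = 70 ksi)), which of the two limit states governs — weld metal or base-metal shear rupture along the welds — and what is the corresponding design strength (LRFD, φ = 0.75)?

φR_n ≈ 251 kips (weld metal governs)

t_e = 0.707 × 0.75 = 0.5302 in; L = 15 in.
Weld metal: φR_n = 0.75 × 0.6 × 70 × 0.5302 × 15 = 250.5 kips.
Base metal (shear rupture): φR_n = 0.75 × 0.6 × 65 × 0.875 × 15 = 383.9 kips.
Governing: weld metal.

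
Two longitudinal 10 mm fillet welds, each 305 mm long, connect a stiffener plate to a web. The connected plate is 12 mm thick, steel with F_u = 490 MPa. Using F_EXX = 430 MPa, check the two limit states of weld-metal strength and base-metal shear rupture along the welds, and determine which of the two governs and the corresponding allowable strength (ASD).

R_n/Ω ≈ 556 kN (weld metal governs)

t_e = 0.707 × 10 = 7.07 mm; L = 610 mm.
Weld metal: R_n/Ω = (1/2.0) × 0.6 × 430 × 7.07 × 610 × 10⁻³ = 556.3 kN.
Base metal (shear rupture): R_n/Ω = (1/2.0) × 0.6 × 490 × 12 × 610 × 10⁻³ = 1076 kN.
Governing: weld metal.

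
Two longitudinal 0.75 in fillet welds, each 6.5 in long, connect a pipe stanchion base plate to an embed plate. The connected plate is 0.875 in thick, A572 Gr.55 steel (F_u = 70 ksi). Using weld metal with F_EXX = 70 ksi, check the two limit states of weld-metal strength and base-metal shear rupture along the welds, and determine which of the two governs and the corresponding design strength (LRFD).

t_e = 0.707 × 0.75 = 0.5302 in; L = 13 in.
Weld metal: φR_n = 0.75 × 0.6 × 70 × 0.5302 × 13 = 217.1 kip.
Base metal (shear rupture): φR_n = 0.75 × 0.6 × 70 × 0.875 × 13 = 358.3 kip.
Governing: weld metal.

φR_n ≈ 217 kip (weld metal governs)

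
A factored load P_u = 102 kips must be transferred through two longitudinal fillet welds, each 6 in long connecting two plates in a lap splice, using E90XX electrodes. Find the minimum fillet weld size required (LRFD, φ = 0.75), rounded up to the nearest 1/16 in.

w = 5/16 in

E90XX → F_EXX = 90 ksi.
Total weld length L = 12 in.
Required throat t_e = P_u / (φ × 0.6 F_EXX × L) = 102 / (0.75 × 0.6 × 90 × 12) = 0.2099 in.
Required leg w = t_e / 0.707 = 0.2969 in → use 5/16 in.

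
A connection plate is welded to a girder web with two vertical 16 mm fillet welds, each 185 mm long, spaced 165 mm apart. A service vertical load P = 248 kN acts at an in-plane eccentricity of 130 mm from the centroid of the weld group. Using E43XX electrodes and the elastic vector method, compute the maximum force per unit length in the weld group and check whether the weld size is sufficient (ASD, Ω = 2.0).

E43XX → F_EXX = 430 MPa.
Total weld length L_w = 370 mm. Treat welds as unit-width lines.
Polar moment about centroid: J = 2[d³/12 + d(b/2)²] = 2[185³/12 + 185×82.5²] = 3574000 mm³.
Direct shear f_v = P/L_w = 248×10³ / 370 = 670.3 N/mm (vertical).
Torsion M = P·e = 248×10³ × 130 = 32240000 N·mm.
Critical point at (x, y) = (82.5, 92.5) from centroid. f_tx = M·y/J = 834.5 N/mm; f_ty = M·x/J = 744.3 N/mm.
Resultant f_max = √[f_tx² + (f_v + f_ty)²] = √[834.5² + (670.3 + 744.3)²] = 1642 N/mm.
Capacity per unit length: r_n/Ω = (1/2.0) × 0.6 × 430 × (0.707 × 16) = 1459 N/mm.
1642 > 1459 → NOT adequate.

f_max ≈ 1640 N/mm; NOT adequate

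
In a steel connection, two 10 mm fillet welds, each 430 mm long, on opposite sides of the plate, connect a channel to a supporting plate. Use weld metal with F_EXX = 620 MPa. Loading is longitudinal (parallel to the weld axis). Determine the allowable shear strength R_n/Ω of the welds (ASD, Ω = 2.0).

R_n/Ω ≈ 1130 kN

Effective throat t_e = 0.707 × 10 = 7.07 mm.
Total length L = 860 mm; A_we = 7.07 × 860 = 6080 mm².
F_nw = 0.6 F_EXX = 0.6 × 620 = 372 MPa.
R_n = 372 × 6080 × 10⁻³ = 2262 kN; R_n/Ω = 2262/2.0 = 1131 kN.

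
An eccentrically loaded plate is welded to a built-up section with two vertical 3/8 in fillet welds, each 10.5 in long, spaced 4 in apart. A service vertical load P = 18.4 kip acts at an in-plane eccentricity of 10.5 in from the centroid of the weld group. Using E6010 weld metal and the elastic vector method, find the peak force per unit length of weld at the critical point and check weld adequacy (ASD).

f_max ≈ 4.31 kip/in; adequate

E60XX → F_EXX = 60 ksi.
Total weld length L_w = 21 in. Treat welds as unit-width lines.
Polar moment about centroid: J = 2[d³/12 + d(b/2)²] = 2[10.5³/12 + 10.5×2²] = 276.9 in³.
Direct shear f_v = P/L_w = 18.4 / 21 = 0.8762 kip/in (vertical).
Torsion M = P·e = 18.4 × 10.5 = 193.2 kip·in.
Critical point at (x, y) = (2, 5.25) from centroid. f_tx = M·y/J = 3.663 kip/in; f_ty = M·x/J = 1.395 kip/in.
Resultant f_max = √[f_tx² + (f_v + f_ty)²] = √[3.663² + (0.8762 + 1.395)²] = 4.31 kip/in.
Capacity per unit length: r_n/Ω = (1/2.0) × 0.6 × 60 × (0.707 × 0.375) = 4.772 kip/in.
4.31 ≤ 4.772 → adequate.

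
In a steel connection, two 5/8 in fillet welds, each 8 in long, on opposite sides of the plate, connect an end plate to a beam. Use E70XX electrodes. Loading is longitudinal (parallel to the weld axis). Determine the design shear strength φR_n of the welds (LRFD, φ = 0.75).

E70XX → F_EXX = 70 ksi.
Effective throat t_e = 0.707 × 0.625 = 0.4419 in.
Total length L = 16 in; A_we = 0.4419 × 16 = 7.07 in².
F_nw = 0.6 F_EXX = 0.6 × 70 = 42 ksi.
φR_n = 0.75 × 42 × 7.07 = 222.7 kip.

φR_n ≈ 223 kip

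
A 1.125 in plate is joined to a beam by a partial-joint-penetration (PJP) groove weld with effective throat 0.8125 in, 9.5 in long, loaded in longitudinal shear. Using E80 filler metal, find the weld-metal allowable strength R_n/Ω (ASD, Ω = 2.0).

E80XX → F_EXX = 80 ksi.
Effective throat (given) t_e = 0.8125 in.
A_we = 0.8125 × 9.5 = 7.719 in².
F_nw = 0.6 F_EXX = 48 ksi.
R_n/Ω = (48 × 7.719) / 2.0 = 185.2 kips.

R_n/Ω ≈ 185 kips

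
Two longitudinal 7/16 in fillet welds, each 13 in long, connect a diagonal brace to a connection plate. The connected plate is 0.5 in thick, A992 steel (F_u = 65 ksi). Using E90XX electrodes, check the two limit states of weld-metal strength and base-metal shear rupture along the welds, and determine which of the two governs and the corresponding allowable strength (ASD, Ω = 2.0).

R_n/Ω ≈ 217 kips (weld metal governs)

E90XX → F_EXX = 90 ksi.
t_e = 0.707 × 0.4375 = 0.3093 in; L = 26 in.
Weld metal: R_n/Ω = (1/2.0) × 0.6 × 90 × 0.3093 × 26 = 217.1 kips.
Base metal (shear rupture): R_n/Ω = (1/2.0) × 0.6 × 65 × 0.5 × 26 = 253.5 kips.
Governing: weld metal.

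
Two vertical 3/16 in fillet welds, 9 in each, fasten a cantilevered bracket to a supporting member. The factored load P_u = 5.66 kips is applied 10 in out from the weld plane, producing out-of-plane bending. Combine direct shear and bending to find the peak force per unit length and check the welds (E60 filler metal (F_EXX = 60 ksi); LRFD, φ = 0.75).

f_max ≈ 2.12 kip/in; adequate

L_w = 2 × 9 = 18 in; section modulus (unit throat) S = 2 × L²/6 = 27 in².
Direct shear f_v = P/L_w = 5.66/18 = 0.3144 kip/in.
Moment M = P × e = 5.66 × 10 = 56.6 kip·in; bending f_b = M/S = 2.096 kip/in.
f_max = √(f_v² + f_b²) = √(0.3144² + 2.096²) = 2.12 kip/in.
φr_n = 0.75 × 0.6 × 60 × (0.707 × 0.1875) = 3.579 kip/in → adequate.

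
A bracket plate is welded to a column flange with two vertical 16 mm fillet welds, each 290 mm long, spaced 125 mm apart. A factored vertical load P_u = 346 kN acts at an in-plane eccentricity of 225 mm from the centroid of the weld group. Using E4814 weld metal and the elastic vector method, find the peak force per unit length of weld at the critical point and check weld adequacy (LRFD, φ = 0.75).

E48XX → F_EXX = 480 MPa.
Total weld length L_w = 580 mm. Treat welds as unit-width lines.
Polar moment about centroid: J = 2[d³/12 + d(b/2)²] = 2[290³/12 + 290×62.5²] = 6330000 mm³.
Direct shear f_v = P/L_w = 346×10³ / 580 = 596.6 N/mm (vertical).
Torsion M = P·e = 346×10³ × 225 = 77850000 N·mm.
Critical point at (x, y) = (62.5, 145) from centroid. f_tx = M·y/J = 1783 N/mm; f_ty = M·x/J = 768.6 N/mm.
Resultant f_max = √[f_tx² + (f_v + f_ty)²] = √[1783² + (596.6 + 768.6)²] = 2246 N/mm.
Capacity per unit length: φr_n = 0.75 × 0.6 × 480 × (0.707 × 16) = 2443 N/mm.
2246 ≤ 2443 → adequate.

f_max ≈ 2250 N/mm; adequate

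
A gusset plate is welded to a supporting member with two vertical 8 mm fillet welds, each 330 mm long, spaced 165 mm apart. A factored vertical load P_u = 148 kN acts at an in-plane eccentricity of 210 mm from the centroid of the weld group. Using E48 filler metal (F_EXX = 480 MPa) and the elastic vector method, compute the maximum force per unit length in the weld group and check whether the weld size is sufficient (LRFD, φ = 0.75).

f_max ≈ 678 N/mm; adequate

Total weld length L_w = 660 mm. Treat welds as unit-width lines.
Polar moment about centroid: J = 2[d³/12 + d(b/2)²] = 2[330³/12 + 330×82.5²] = 10480000 mm³.
Direct shear f_v = P/L_w = 148×10³ / 660 = 224.2 N/mm (vertical).
Torsion M = P·e = 148×10³ × 210 = 31080000 N·mm.
Critical point at (x, y) = (82.5, 165) from centroid. f_tx = M·y/J = 489.3 N/mm; f_ty = M·x/J = 244.6 N/mm.
Resultant f_max = √[f_tx² + (f_v + f_ty)²] = √[489.3² + (224.2 + 244.6)²] = 677.7 N/mm.
Capacity per unit length: φr_n = 0.75 × 0.6 × 480 × (0.707 × 8) = 1222 N/mm.
677.7 ≤ 1222 → adequate.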